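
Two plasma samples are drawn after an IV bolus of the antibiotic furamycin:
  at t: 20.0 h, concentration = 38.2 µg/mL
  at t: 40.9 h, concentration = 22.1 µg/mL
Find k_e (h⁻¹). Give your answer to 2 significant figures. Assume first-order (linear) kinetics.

0.026 h⁻¹

k = ln(C₁/C₂) / (t₂ − t₁) = ln(38.2/22.1) / (40.9 − 20.0)
  = 0.5473 / 20.90 = 0.02619 h⁻¹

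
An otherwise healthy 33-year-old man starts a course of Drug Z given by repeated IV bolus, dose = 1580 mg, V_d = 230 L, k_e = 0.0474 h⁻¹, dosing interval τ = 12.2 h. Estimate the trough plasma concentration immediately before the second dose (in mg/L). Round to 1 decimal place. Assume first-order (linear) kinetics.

C₀ per dose = Dose / Vd = 1580 / 230 = 6.870 mg/L
Fraction remaining after one interval: r = e^(−kτ) = e^(−0.04740 × 12.2) = 0.5609
Before dose 2, 1 dose has been given (aged 1τ).
C_trough = C₀ × r = 6.870 × 0.5609 = 3.853 mg/L

3.9 mg/L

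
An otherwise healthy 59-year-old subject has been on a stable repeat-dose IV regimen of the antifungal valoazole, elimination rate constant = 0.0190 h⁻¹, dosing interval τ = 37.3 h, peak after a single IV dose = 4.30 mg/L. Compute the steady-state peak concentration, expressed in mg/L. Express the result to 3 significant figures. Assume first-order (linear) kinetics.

8.47 mg/L

e^(−kτ) = e^(−0.01900 × 37.3) = 0.4923
Accumulation ratio R = 1 / (1 − e^(−kτ)) = 1 / (1 − 0.4923) = 1.970
Steady-state peak = C₀ × R = 4.30 × 1.970 = 8.471 mg/L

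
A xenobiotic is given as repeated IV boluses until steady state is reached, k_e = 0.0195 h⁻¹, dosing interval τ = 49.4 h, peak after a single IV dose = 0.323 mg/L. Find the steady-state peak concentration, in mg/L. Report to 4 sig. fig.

0.5223 mg/L

e^(−kτ) = e^(−0.01950 × 49.4) = 0.3816
Accumulation ratio R = 1 / (1 − e^(−kτ)) = 1 / (1 − 0.3816) = 1.617
Steady-state peak = C₀ × R = 0.323 × 1.617 = 0.5223 mg/L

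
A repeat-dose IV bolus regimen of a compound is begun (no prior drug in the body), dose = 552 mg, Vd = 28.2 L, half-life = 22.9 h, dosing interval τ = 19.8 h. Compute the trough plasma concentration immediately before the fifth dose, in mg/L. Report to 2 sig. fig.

22 mg/L

C₀ per dose = Dose / Vd = 552 / 28.2 = 19.57 mg/L
k = ln2 / t½ = 0.693147 / 22.9 = 0.03027 h⁻¹
Fraction remaining after one interval: r = e^(−kτ) = e^(−0.03027 × 19.8) = 0.5492
Before dose 5, 4 doses have been given (aged 1τ, 2τ, 3τ, 4τ).
C_trough = C₀ × (r + r² + … + r^4) = C₀ × r(1−r^4)/(1−r)
        = 19.57 × 0.5492 × (1 − 0.09098) / (1 − 0.5492) = 21.67 mg/L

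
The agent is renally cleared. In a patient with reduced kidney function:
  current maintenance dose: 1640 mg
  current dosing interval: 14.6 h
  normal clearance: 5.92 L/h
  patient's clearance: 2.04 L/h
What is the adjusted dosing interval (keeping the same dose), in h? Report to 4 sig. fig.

42.37 h

To keep the same average steady-state level, dosing rate must scale with clearance.
CL ratio = 2.04 / 5.92 = 0.3446
New interval (same dose) = 14.6 / 0.3446 = 42.37 h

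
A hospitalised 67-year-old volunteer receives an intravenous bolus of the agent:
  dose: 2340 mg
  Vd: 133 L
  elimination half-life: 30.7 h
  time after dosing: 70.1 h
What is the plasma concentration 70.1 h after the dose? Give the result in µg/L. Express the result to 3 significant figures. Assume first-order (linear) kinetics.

3610 µg/L

C₀ = Dose / Vd = 2340 / 133 = 17.59 mg/L
k = ln2 / t½ = 0.693147 / 30.7 = 0.02258 h⁻¹
C = C₀ · e^(−k·t) = 17.59 × e^(−0.02258 × 70.1)
  = 17.59 × 0.2054 = 3.613 mg/L
Convert: 3.613 mg/L × 1000 = 3613 µg/L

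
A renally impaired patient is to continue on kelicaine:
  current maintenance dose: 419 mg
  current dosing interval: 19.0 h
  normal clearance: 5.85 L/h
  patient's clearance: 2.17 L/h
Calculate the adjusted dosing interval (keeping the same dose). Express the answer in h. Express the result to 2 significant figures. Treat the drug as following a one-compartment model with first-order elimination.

To keep the same average steady-state level, dosing rate must scale with clearance.
CL ratio = 2.17 / 5.85 = 0.3709
New interval (same dose) = 19.0 / 0.3709 = 51.23 h

51 h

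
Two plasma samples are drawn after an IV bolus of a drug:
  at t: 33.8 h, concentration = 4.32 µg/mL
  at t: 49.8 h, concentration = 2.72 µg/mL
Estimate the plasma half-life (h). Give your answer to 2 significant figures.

24 h

k = ln(C₁/C₂) / (t₂ − t₁) = ln(4.32/2.72) / (49.8 − 33.8)
  = 0.4626 / 16.00 = 0.02891 h⁻¹
t½ = ln2 / k = 0.693147 / 0.02891 = 23.98 h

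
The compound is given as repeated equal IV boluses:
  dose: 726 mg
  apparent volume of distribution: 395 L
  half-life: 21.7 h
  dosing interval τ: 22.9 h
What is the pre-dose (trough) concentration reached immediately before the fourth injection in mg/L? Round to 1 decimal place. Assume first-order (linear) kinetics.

C₀ per dose = Dose / Vd = 726 / 395 = 1.838 mg/L
k = ln2 / t½ = 0.693147 / 21.7 = 0.03194 h⁻¹
Fraction remaining after one interval: r = e^(−kτ) = e^(−0.03194 × 22.9) = 0.4812
Before dose 4, 3 doses have been given (aged 1τ, 2τ, 3τ).
C_trough = C₀ × (r + r² + … + r^3) = C₀ × r(1−r^3)/(1−r)
        = 1.838 × 0.4812 × (1 − 0.1114) / (1 − 0.4812) = 1.515 mg/L

1.5 mg/L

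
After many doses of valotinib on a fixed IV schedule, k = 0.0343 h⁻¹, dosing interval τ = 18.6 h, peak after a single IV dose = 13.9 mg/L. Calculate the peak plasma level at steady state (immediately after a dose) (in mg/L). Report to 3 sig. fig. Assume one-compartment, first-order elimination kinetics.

e^(−kτ) = e^(−0.03430 × 18.6) = 0.5284
Accumulation ratio R = 1 / (1 − e^(−kτ)) = 1 / (1 − 0.5284) = 2.120
Steady-state peak = C₀ × R = 13.9 × 2.120 = 29.47 mg/L

29.5 mg/L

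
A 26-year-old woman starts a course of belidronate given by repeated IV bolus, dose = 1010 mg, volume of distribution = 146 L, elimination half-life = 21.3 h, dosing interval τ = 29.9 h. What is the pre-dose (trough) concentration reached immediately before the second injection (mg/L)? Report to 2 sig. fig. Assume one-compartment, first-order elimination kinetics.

C₀ per dose = Dose / Vd = 1010 / 146 = 6.918 mg/L
k = ln2 / t½ = 0.693147 / 21.3 = 0.03254 h⁻¹
Fraction remaining after one interval: r = e^(−kτ) = e^(−0.03254 × 29.9) = 0.3780
Before dose 2, 1 dose has been given (aged 1τ).
C_trough = C₀ × r = 6.918 × 0.3780 = 2.615 mg/L

2.6 mg/L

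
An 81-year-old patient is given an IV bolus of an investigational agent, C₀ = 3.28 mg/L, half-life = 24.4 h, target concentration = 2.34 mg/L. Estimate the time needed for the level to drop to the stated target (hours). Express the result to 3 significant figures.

11.9 h

k = ln2 / t½ = 0.693147 / 24.4 = 0.02841 h⁻¹
t = ln(C₀ / C) / k = ln(3.280 / 2.34) / 0.02841
  = ln(1.402) / 0.02841 = 0.3379 / 0.02841 = 11.89 h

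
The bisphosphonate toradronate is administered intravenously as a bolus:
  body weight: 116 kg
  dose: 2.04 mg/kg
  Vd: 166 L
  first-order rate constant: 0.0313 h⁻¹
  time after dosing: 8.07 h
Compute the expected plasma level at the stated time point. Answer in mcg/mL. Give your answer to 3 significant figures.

1.11 mcg/mL

Total dose = 2.04 × 116 = 236.6 mg
C₀ = Dose / Vd = 236.6 / 166 = 1.425 mg/L
C = C₀ · e^(−k·t) = 1.425 × e^(−0.03130 × 8.07)
  = 1.425 × 0.7768 = 1.107 mg/L
(1.107 mg/L = 1.107 mcg/mL)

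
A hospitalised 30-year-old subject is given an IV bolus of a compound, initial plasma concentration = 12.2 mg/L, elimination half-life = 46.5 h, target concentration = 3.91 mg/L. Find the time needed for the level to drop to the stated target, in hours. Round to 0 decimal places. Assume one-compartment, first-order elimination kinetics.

76 h

k = ln2 / t½ = 0.693147 / 46.5 = 0.01491 h⁻¹
t = ln(C₀ / C) / k = ln(12.20 / 3.91) / 0.01491
  = ln(3.120) / 0.01491 = 1.138 / 0.01491 = 76.32 h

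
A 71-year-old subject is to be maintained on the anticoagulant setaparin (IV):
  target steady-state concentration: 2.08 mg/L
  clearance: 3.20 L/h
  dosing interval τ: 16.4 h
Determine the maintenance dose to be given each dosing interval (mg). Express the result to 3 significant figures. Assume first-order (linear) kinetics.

109 mg

At steady state, Dose/τ = Css × CL.
Dose = Css × CL × τ = 2.08 × 3.200 × 16.4 = 109.2 mg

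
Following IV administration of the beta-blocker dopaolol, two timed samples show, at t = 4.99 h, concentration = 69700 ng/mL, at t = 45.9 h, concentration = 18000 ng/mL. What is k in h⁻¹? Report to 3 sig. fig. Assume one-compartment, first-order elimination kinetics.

0.0331 h⁻¹

k = ln(C₁/C₂) / (t₂ − t₁) = ln(69700/18000) / (45.9 − 4.99)
  = 1.354 / 40.91 = 0.03310 h⁻¹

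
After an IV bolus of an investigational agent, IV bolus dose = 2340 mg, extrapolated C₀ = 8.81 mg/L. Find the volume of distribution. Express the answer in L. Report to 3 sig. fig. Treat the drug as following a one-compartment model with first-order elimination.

266 L

Vd = Dose / C₀ = 2340 / 8.81 = 265.6 L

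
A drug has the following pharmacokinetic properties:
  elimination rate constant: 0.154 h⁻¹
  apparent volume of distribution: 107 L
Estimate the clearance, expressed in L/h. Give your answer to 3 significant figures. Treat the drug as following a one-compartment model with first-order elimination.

16.5 L/h

CL = k × Vd = 0.154 × 107 = 16.48 L/h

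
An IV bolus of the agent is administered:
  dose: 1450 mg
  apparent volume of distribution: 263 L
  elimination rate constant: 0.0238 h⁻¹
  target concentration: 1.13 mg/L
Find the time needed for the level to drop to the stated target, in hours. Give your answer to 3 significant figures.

66.6 h

C₀ = Dose / Vd = 1450 / 263 = 5.513 mg/L
t = ln(C₀ / C) / k = ln(5.513 / 1.13) / 0.02380
  = ln(4.879) / 0.02380 = 1.585 / 0.02380 = 66.60 h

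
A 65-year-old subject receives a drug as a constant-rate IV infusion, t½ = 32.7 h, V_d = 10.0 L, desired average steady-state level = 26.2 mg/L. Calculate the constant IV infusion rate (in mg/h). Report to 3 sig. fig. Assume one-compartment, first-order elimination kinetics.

5.55 mg/h

k = ln2 / t½ = 0.693147 / 32.7 = 0.02120 h⁻¹
CL = k × Vd = 0.02120 × 10.0 = 0.2120 L/h
At steady state, infusion rate R₀ = Css × CL = 26.2 × 0.2120 = 5.554 mg/h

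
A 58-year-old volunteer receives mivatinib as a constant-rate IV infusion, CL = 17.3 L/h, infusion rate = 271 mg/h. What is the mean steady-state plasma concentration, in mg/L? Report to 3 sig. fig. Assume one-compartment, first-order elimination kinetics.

At steady state Css = R₀ / CL = 271 / 17.30 = 15.66 mg/L

15.7 mg/L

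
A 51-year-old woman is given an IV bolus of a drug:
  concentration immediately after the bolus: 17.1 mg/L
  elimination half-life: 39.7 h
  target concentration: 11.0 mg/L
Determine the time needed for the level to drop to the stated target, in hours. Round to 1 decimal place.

25.3 h

k = ln2 / t½ = 0.693147 / 39.7 = 0.01746 h⁻¹
t = ln(C₀ / C) / k = ln(17.10 / 11.0) / 0.01746
  = ln(1.555) / 0.01746 = 0.4415 / 0.01746 = 25.29 h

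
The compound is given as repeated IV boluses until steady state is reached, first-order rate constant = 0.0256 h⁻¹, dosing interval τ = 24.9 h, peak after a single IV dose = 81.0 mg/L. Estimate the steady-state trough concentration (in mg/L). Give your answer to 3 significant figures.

90.8 mg/L

e^(−kτ) = e^(−0.02560 × 24.9) = 0.5286
Accumulation ratio R = 1 / (1 − e^(−kτ)) = 1 / (1 − 0.5286) = 2.121
Steady-state trough = C₀ × R × e^(−kτ) = 81.0 × 2.121 × 0.5286 = 90.81 mg/L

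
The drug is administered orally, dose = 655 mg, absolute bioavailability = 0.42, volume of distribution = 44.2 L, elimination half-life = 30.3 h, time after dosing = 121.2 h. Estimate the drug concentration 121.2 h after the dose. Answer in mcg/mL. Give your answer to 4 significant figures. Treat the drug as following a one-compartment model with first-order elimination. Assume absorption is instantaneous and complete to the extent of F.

0.3890 mcg/mL

Amount reaching circulation = F × Dose = 0.42 × 655.0 = 275.1 mg
C₀ = F·Dose / Vd = 275.1 / 44.2 = 6.224 mg/L
k = ln2 / t½ = 0.693147 / 30.3 = 0.02288 h⁻¹
t / t½ = 121.2 / 30.3 = 4 half-lives
C = C₀ × (1/2)^4 = 6.224 × 0.06250 = 0.3890 mg/L
(0.3890 mg/L = 0.3890 mcg/mL)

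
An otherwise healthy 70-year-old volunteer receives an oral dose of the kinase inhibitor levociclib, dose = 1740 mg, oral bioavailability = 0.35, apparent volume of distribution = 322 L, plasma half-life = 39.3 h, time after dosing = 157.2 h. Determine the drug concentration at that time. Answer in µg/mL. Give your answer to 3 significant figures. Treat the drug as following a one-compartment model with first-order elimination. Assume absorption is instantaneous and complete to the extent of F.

0.118 µg/mL

Amount reaching circulation = F × Dose = 0.35 × 1740 = 609.0 mg
C₀ = F·Dose / Vd = 609.0 / 322 = 1.891 mg/L
k = ln2 / t½ = 0.693147 / 39.3 = 0.01764 h⁻¹
t / t½ = 157.2 / 39.3 = 4 half-lives
C = C₀ × (1/2)^4 = 1.891 × 0.06250 = 0.1182 mg/L
(0.1182 mg/L = 0.1182 µg/mL)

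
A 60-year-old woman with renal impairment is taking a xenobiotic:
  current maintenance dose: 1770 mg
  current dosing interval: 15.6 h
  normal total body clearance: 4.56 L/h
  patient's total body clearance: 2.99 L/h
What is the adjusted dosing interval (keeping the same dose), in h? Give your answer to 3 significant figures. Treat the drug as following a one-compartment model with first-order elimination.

23.8 h

To keep the same average steady-state level, dosing rate must scale with clearance.
CL ratio = 2.99 / 4.56 = 0.6557
New interval (same dose) = 15.6 / 0.6557 = 23.79 h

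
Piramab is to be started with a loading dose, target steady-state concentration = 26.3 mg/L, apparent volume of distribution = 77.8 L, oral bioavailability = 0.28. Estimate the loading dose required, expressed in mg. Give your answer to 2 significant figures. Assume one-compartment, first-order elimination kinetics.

7300 mg

LD = Css × Vd / F = 26.3 × 77.8 / 0.28 = 7308 mg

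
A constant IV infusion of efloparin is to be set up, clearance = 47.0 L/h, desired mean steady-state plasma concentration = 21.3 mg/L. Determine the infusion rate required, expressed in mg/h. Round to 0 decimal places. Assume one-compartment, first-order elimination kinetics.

At steady state, infusion rate R₀ = Css × CL = 21.3 × 47.00 = 1001 mg/h

1001 mg/h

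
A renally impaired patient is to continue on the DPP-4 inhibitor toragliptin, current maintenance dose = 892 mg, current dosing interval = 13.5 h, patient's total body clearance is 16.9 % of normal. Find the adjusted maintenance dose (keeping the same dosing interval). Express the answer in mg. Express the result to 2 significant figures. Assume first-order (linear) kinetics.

To keep the same average steady-state level, dosing rate must scale with clearance.
CL ratio = 16.9 / 100 = 0.1690
New dose (same interval) = 892 × 0.1690 = 150.7 mg

150 mg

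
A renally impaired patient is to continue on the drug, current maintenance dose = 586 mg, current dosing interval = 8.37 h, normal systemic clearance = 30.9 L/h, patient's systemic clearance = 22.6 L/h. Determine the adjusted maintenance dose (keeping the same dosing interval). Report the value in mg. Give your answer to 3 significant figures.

To keep the same average steady-state level, dosing rate must scale with clearance.
CL ratio = 22.6 / 30.9 = 0.7314
New dose (same interval) = 586 × 0.7314 = 428.6 mg

429 mg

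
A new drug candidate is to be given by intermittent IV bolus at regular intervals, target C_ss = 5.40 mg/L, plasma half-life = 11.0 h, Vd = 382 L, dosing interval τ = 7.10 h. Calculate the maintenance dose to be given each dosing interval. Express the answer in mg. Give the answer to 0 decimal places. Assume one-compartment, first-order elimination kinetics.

k = ln2 / t½ = 0.693147 / 11.0 = 0.06301 h⁻¹
CL = k × Vd = 0.06301 × 382 = 24.07 L/h
At steady state, Dose/τ = Css × CL.
Dose = Css × CL × τ = 5.40 × 24.07 × 7.10 = 922.8 mg

923 mg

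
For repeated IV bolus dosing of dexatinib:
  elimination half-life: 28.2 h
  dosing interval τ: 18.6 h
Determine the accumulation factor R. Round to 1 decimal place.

2.7

k = ln2 / t½ = 0.693147 / 28.2 = 0.02458 h⁻¹
e^(−kτ) = e^(−0.02458 × 18.6) = 0.6331
Accumulation ratio R = 1 / (1 − e^(−kτ)) = 1 / (1 − 0.6331) = 2.726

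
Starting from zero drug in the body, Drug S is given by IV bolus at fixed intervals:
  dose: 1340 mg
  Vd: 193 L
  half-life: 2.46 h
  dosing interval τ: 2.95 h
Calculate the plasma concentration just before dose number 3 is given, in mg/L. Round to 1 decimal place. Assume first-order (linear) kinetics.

C₀ per dose = Dose / Vd = 1340 / 193 = 6.943 mg/L
k = ln2 / t½ = 0.693147 / 2.46 = 0.2818 h⁻¹
Fraction remaining after one interval: r = e^(−kτ) = e^(−0.2818 × 2.95) = 0.4355
Before dose 3, 2 doses have been given (aged 1τ, 2τ).
C_trough = C₀ × (r + r²) = 6.943 × (0.4355 + 0.1897) = 4.341 mg/L

4.3 mg/L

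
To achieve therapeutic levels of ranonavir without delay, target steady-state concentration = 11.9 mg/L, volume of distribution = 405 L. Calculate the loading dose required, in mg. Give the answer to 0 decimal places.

LD = Css × Vd = 11.9 × 405 = 4820 mg

4820 mg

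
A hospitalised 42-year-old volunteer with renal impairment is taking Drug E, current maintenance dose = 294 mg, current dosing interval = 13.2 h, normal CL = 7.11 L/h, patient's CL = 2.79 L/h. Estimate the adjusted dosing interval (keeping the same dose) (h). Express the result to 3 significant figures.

To keep the same average steady-state level, dosing rate must scale with clearance.
CL ratio = 2.79 / 7.11 = 0.3924
New interval (same dose) = 13.2 / 0.3924 = 33.64 h

33.6 h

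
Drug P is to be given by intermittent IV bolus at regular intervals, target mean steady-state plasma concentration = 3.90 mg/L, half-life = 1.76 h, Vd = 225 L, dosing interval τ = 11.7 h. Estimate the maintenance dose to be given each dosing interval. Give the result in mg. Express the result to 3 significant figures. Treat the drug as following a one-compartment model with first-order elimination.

4040 mg

k = ln2 / t½ = 0.693147 / 1.76 = 0.3938 h⁻¹
CL = k × Vd = 0.3938 × 225 = 88.61 L/h
At steady state, Dose/τ = Css × CL.
Dose = Css × CL × τ = 3.90 × 88.61 × 11.7 = 4043 mg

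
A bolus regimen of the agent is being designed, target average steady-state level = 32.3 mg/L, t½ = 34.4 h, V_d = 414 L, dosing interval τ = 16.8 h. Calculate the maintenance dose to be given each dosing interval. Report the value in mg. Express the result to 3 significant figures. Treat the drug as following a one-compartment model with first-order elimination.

4530 mg

k = ln2 / t½ = 0.693147 / 34.4 = 0.02015 h⁻¹
CL = k × Vd = 0.02015 × 414 = 8.342 L/h
At steady state, Dose/τ = Css × CL.
Dose = Css × CL × τ = 32.3 × 8.342 × 16.8 = 4527 mg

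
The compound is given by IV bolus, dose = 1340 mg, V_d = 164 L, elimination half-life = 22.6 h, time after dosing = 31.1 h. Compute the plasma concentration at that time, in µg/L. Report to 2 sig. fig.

3100 µg/L

C₀ = Dose / Vd = 1340 / 164 = 8.171 mg/L
k = ln2 / t½ = 0.693147 / 22.6 = 0.03067 h⁻¹
C = C₀ · e^(−k·t) = 8.171 × e^(−0.03067 × 31.1)
  = 8.171 × 0.3853 = 3.148 mg/L
Convert: 3.148 mg/L × 1000 = 3148 µg/L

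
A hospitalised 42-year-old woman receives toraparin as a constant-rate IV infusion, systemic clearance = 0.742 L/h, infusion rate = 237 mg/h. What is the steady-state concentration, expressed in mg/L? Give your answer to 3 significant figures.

319 mg/L

At steady state Css = R₀ / CL = 237 / 0.7420 = 319.4 mg/L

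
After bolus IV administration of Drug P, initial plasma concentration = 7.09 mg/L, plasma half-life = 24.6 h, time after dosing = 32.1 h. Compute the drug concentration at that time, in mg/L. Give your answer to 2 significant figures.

2.9 mg/L

k = ln2 / t½ = 0.693147 / 24.6 = 0.02818 h⁻¹
C = C₀ · e^(−k·t) = 7.090 × e^(−0.02818 × 32.1)
  = 7.090 × 0.4047 = 2.869 mg/L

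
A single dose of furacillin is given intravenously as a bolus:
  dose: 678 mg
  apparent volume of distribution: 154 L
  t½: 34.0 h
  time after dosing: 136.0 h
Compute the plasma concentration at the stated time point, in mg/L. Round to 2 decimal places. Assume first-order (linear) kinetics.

C₀ = Dose / Vd = 678.0 / 154 = 4.403 mg/L
k = ln2 / t½ = 0.693147 / 34.0 = 0.02039 h⁻¹
t / t½ = 136.0 / 34.0 = 4 half-lives
C = C₀ × (1/2)^4 = 4.403 × 0.06250 = 0.2752 mg/L

0.28 mg/L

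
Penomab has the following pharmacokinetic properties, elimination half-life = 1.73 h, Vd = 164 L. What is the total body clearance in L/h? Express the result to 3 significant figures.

k = ln2 / t½ = 0.693147 / 1.73 = 0.4007 h⁻¹
CL = k × Vd = 0.4007 × 164 = 65.71 L/h

65.7 L/h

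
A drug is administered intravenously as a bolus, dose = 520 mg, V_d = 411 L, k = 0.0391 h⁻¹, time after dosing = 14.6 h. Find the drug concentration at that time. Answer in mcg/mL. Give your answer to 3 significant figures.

C₀ = Dose / Vd = 520.0 / 411 = 1.265 mg/L
C = C₀ · e^(−k·t) = 1.265 × e^(−0.03910 × 14.6)
  = 1.265 × 0.5650 = 0.7147 mg/L
(0.7147 mg/L = 0.7147 mcg/mL)

0.715 mcg/mL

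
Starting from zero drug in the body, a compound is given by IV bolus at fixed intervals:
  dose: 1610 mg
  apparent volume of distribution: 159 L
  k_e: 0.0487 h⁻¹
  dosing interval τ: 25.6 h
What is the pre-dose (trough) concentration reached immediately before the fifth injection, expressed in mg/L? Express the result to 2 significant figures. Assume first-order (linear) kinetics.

C₀ per dose = Dose / Vd = 1610 / 159 = 10.13 mg/L
Fraction remaining after one interval: r = e^(−kτ) = e^(−0.04870 × 25.6) = 0.2874
Before dose 5, 4 doses have been given (aged 1τ, 2τ, 3τ, 4τ).
C_trough = C₀ × (r + r² + … + r^4) = C₀ × r(1−r^4)/(1−r)
        = 10.13 × 0.2874 × (1 − 0.006823) / (1 − 0.2874) = 4.058 mg/L

4.1 mg/L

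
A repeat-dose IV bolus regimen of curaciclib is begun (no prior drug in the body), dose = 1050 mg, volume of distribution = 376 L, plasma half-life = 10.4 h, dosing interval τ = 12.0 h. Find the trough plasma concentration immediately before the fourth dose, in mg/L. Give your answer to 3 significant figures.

2.07 mg/L

C₀ per dose = Dose / Vd = 1050 / 376 = 2.793 mg/L
k = ln2 / t½ = 0.693147 / 10.4 = 0.06665 h⁻¹
Fraction remaining after one interval: r = e^(−kτ) = e^(−0.06665 × 12.0) = 0.4494
Before dose 4, 3 doses have been given (aged 1τ, 2τ, 3τ).
C_trough = C₀ × (r + r² + … + r^3) = C₀ × r(1−r^3)/(1−r)
        = 2.793 × 0.4494 × (1 − 0.09076) / (1 − 0.4494) = 2.073 mg/L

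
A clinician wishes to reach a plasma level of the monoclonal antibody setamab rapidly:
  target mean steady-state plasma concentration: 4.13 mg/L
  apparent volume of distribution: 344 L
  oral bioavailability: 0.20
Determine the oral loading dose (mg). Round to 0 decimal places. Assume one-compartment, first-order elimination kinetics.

7104 mg

LD = Css × Vd / F = 4.13 × 344 / 0.20 = 7104 mg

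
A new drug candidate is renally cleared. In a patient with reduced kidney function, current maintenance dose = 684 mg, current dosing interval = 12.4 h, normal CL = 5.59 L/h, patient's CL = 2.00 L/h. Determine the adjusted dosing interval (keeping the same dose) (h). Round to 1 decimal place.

To keep the same average steady-state level, dosing rate must scale with clearance.
CL ratio = 2.00 / 5.59 = 0.3578
New interval (same dose) = 12.4 / 0.3578 = 34.66 h

34.7 h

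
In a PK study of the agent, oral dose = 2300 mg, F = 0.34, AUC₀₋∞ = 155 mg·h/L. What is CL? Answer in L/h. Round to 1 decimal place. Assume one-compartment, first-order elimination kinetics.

CL = F·Dose / AUC = 0.34 × 2300 / 155 = 5.045 L/h

5.0 L/h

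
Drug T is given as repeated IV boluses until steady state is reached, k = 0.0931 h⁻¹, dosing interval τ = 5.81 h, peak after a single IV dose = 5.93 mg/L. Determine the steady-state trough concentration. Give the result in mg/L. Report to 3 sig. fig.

8.26 mg/L

e^(−kτ) = e^(−0.09310 × 5.81) = 0.5822
Accumulation ratio R = 1 / (1 − e^(−kτ)) = 1 / (1 − 0.5822) = 2.393
Steady-state trough = C₀ × R × e^(−kτ) = 5.93 × 2.393 × 0.5822 = 8.262 mg/L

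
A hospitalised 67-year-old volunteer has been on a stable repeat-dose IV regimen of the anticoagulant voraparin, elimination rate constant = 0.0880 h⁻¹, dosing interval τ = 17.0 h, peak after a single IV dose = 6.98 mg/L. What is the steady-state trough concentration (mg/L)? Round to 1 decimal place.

e^(−kτ) = e^(−0.08800 × 17.0) = 0.2240
Accumulation ratio R = 1 / (1 − e^(−kτ)) = 1 / (1 − 0.2240) = 1.289
Steady-state trough = C₀ × R × e^(−kτ) = 6.98 × 1.289 × 0.2240 = 2.015 mg/L

2.0 mg/L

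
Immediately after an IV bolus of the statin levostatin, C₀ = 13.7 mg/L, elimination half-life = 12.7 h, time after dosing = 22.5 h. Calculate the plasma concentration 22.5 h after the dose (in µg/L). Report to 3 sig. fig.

4010 µg/L

k = ln2 / t½ = 0.693147 / 12.7 = 0.05458 h⁻¹
C = C₀ · e^(−k·t) = 13.70 × e^(−0.05458 × 22.5)
  = 13.70 × 0.2929 = 4.013 mg/L
Convert: 4.013 mg/L × 1000 = 4013 µg/L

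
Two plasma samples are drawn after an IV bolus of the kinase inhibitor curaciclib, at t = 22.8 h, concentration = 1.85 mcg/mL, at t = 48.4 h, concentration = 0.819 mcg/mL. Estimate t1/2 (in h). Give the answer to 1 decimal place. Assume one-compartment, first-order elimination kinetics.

k = ln(C₁/C₂) / (t₂ − t₁) = ln(1.85/0.819) / (48.4 − 22.8)
  = 0.8149 / 25.60 = 0.03183 h⁻¹
t½ = ln2 / k = 0.693147 / 0.03183 = 21.78 h

21.8 h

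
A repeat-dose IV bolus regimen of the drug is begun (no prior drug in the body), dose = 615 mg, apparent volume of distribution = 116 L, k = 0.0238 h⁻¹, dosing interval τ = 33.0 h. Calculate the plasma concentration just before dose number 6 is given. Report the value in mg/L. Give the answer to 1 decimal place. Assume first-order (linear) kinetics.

C₀ per dose = Dose / Vd = 615 / 116 = 5.302 mg/L
Fraction remaining after one interval: r = e^(−kτ) = e^(−0.02380 × 33.0) = 0.4559
Before dose 6, 5 doses have been given (aged 1τ, 2τ, 3τ, 4τ, 5τ).
C_trough = C₀ × (r + r² + … + r^5) = C₀ × r(1−r^5)/(1−r)
        = 5.302 × 0.4559 × (1 − 0.01969) / (1 − 0.4559) = 4.355 mg/L

4.4 mg/L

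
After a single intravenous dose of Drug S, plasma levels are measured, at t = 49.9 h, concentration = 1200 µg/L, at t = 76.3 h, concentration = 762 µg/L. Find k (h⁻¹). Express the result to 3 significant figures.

0.0172 h⁻¹

k = ln(C₁/C₂) / (t₂ − t₁) = ln(1200/762) / (76.3 − 49.9)
  = 0.4541 / 26.40 = 0.01720 h⁻¹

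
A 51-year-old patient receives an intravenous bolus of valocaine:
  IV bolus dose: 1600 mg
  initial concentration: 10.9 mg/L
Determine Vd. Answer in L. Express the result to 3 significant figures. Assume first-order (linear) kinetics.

147 L

Vd = Dose / C₀ = 1600 / 10.9 = 146.8 L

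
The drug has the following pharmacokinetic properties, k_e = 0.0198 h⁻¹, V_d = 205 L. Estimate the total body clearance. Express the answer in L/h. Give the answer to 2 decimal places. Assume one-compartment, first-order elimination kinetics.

CL = k × Vd = 0.0198 × 205 = 4.059 L/h

4.06 L/h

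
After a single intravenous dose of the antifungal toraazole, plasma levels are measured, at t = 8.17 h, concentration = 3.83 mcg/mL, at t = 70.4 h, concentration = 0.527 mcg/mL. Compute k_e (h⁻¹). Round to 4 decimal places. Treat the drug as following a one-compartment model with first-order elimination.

0.0319 h⁻¹

k = ln(C₁/C₂) / (t₂ − t₁) = ln(3.83/0.527) / (70.4 − 8.17)
  = 1.983 / 62.23 = 0.03187 h⁻¹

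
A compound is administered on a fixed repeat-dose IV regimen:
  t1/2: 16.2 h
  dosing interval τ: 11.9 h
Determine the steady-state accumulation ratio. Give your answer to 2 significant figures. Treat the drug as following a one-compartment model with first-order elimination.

k = ln2 / t½ = 0.693147 / 16.2 = 0.04279 h⁻¹
e^(−kτ) = e^(−0.04279 × 11.9) = 0.6010
Accumulation ratio R = 1 / (1 − e^(−kτ)) = 1 / (1 − 0.6010) = 2.506

2.5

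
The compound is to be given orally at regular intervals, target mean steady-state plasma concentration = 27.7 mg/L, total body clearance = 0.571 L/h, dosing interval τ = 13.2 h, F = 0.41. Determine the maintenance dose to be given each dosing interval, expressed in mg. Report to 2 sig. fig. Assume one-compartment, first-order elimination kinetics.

At steady state, F × (Dose/τ) = Css × CL.
Dose = Css × CL × τ / F = 27.7 × 0.5710 × 13.2 / 0.41 = 509.2 mg

510 mg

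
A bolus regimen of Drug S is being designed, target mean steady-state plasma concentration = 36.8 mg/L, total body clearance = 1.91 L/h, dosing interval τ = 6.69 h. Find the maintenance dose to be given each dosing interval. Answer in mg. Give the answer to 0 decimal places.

At steady state, Dose/τ = Css × CL.
Dose = Css × CL × τ = 36.8 × 1.910 × 6.69 = 470.2 mg

470 mg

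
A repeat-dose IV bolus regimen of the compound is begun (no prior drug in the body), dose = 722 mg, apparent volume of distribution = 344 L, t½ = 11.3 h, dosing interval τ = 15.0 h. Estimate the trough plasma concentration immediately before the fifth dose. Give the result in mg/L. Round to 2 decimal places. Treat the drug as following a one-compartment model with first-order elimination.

C₀ per dose = Dose / Vd = 722 / 344 = 2.099 mg/L
k = ln2 / t½ = 0.693147 / 11.3 = 0.06134 h⁻¹
Fraction remaining after one interval: r = e^(−kτ) = e^(−0.06134 × 15.0) = 0.3985
Before dose 5, 4 doses have been given (aged 1τ, 2τ, 3τ, 4τ).
C_trough = C₀ × (r + r² + … + r^4) = C₀ × r(1−r^4)/(1−r)
        = 2.099 × 0.3985 × (1 − 0.02522) / (1 − 0.3985) = 1.356 mg/L

1.36 mg/L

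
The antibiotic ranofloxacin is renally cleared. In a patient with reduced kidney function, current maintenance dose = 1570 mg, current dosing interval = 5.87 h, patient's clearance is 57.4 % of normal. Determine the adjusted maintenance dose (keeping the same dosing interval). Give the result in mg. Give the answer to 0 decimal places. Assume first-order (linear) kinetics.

901 mg

To keep the same average steady-state level, dosing rate must scale with clearance.
CL ratio = 57.4 / 100 = 0.5740
New dose (same interval) = 1570 × 0.5740 = 901.2 mg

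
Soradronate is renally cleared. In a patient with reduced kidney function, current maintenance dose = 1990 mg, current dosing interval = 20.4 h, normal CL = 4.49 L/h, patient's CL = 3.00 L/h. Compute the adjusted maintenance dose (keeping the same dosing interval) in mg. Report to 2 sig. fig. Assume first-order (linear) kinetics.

To keep the same average steady-state level, dosing rate must scale with clearance.
CL ratio = 3.00 / 4.49 = 0.6682
New dose (same interval) = 1990 × 0.6682 = 1330 mg

1300 mg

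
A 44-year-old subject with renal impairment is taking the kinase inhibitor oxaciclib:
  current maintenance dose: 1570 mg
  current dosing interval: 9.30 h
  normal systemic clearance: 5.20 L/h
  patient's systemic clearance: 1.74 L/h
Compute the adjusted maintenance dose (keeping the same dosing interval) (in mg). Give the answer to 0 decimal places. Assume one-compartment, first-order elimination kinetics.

To keep the same average steady-state level, dosing rate must scale with clearance.
CL ratio = 1.74 / 5.20 = 0.3346
New dose (same interval) = 1570 × 0.3346 = 525.3 mg

525 mg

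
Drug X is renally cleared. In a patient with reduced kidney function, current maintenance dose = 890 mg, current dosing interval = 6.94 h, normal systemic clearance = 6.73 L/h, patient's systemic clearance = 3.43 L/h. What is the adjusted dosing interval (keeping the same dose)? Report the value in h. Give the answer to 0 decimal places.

14 h

To keep the same average steady-state level, dosing rate must scale with clearance.
CL ratio = 3.43 / 6.73 = 0.5097
New interval (same dose) = 6.94 / 0.5097 = 13.62 h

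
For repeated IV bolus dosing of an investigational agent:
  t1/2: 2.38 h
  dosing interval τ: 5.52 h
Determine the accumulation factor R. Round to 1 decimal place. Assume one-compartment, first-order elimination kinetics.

1.3

k = ln2 / t½ = 0.693147 / 2.38 = 0.2912 h⁻¹
e^(−kτ) = e^(−0.2912 × 5.52) = 0.2004
Accumulation ratio R = 1 / (1 − e^(−kτ)) = 1 / (1 − 0.2004) = 1.251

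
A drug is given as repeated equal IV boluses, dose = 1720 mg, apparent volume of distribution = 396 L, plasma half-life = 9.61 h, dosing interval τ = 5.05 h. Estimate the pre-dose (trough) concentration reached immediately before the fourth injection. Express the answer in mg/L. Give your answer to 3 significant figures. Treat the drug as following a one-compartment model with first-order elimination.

6.57 mg/L

C₀ per dose = Dose / Vd = 1720 / 396 = 4.343 mg/L
k = ln2 / t½ = 0.693147 / 9.61 = 0.07213 h⁻¹
Fraction remaining after one interval: r = e^(−kτ) = e^(−0.07213 × 5.05) = 0.6947
Before dose 4, 3 doses have been given (aged 1τ, 2τ, 3τ).
C_trough = C₀ × (r + r² + … + r^3) = C₀ × r(1−r^3)/(1−r)
        = 4.343 × 0.6947 × (1 − 0.3353) / (1 − 0.6947) = 6.569 mg/L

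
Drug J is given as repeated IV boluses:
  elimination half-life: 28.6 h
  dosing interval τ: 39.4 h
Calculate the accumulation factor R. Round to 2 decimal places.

1.63

k = ln2 / t½ = 0.693147 / 28.6 = 0.02424 h⁻¹
e^(−kτ) = e^(−0.02424 × 39.4) = 0.3848
Accumulation ratio R = 1 / (1 − e^(−kτ)) = 1 / (1 − 0.3848) = 1.625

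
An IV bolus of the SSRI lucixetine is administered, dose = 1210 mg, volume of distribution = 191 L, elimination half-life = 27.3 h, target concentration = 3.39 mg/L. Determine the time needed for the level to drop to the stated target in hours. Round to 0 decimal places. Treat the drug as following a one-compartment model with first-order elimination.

25 h

C₀ = Dose / Vd = 1210 / 191 = 6.335 mg/L
k = ln2 / t½ = 0.693147 / 27.3 = 0.02539 h⁻¹
t = ln(C₀ / C) / k = ln(6.335 / 3.39) / 0.02539
  = ln(1.869) / 0.02539 = 0.6254 / 0.02539 = 24.63 h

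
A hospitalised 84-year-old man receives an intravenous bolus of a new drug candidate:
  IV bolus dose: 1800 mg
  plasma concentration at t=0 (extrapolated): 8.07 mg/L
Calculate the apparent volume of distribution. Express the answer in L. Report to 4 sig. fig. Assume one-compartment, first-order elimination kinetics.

Vd = Dose / C₀ = 1800 / 8.07 = 223.0 L

223.0 L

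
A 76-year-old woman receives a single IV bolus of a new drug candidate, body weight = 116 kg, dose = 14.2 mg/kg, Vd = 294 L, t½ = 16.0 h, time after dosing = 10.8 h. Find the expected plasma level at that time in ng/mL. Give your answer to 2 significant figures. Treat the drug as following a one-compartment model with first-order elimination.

Total dose = 14.2 × 116 = 1647 mg
C₀ = Dose / Vd = 1647 / 294 = 5.602 mg/L
k = ln2 / t½ = 0.693147 / 16.0 = 0.04332 h⁻¹
C = C₀ · e^(−k·t) = 5.602 × e^(−0.04332 × 10.8)
  = 5.602 × 0.6263 = 3.509 mg/L
Convert: 3.509 mg/L × 1000 = 3509 ng/mL

3500 ng/mL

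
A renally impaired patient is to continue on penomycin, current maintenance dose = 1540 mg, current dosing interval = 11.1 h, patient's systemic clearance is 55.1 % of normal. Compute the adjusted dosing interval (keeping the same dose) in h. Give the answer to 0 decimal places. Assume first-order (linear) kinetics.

To keep the same average steady-state level, dosing rate must scale with clearance.
CL ratio = 55.1 / 100 = 0.5510
New interval (same dose) = 11.1 / 0.5510 = 20.15 h

20 h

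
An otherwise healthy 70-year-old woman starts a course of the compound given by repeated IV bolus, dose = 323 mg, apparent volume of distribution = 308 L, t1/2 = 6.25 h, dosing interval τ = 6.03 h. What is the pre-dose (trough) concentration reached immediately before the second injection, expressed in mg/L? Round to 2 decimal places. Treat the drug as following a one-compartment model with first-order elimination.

C₀ per dose = Dose / Vd = 323 / 308 = 1.049 mg/L
k = ln2 / t½ = 0.693147 / 6.25 = 0.1109 h⁻¹
Fraction remaining after one interval: r = e^(−kτ) = e^(−0.1109 × 6.03) = 0.5124
Before dose 2, 1 dose has been given (aged 1τ).
C_trough = C₀ × r = 1.049 × 0.5124 = 0.5375 mg/L

0.54 mg/L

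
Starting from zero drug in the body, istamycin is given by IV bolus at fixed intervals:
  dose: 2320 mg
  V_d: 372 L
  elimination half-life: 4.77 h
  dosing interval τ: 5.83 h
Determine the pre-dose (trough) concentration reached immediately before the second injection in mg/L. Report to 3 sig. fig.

C₀ per dose = Dose / Vd = 2320 / 372 = 6.237 mg/L
k = ln2 / t½ = 0.693147 / 4.77 = 0.1453 h⁻¹
Fraction remaining after one interval: r = e^(−kτ) = e^(−0.1453 × 5.83) = 0.4287
Before dose 2, 1 dose has been given (aged 1τ).
C_trough = C₀ × r = 6.237 × 0.4287 = 2.674 mg/L

2.67 mg/L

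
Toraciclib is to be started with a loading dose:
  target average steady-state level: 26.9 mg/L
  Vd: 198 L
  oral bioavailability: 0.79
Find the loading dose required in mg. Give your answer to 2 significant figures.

LD = Css × Vd / F = 26.9 × 198 / 0.79 = 6742 mg

6700 mg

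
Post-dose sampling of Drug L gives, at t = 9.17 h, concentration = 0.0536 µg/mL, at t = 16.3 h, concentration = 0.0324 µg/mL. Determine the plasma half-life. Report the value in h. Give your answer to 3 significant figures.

9.82 h

k = ln(C₁/C₂) / (t₂ − t₁) = ln(0.0536/0.0324) / (16.3 − 9.17)
  = 0.5034 / 7.130 = 0.07060 h⁻¹
t½ = ln2 / k = 0.693147 / 0.07060 = 9.818 h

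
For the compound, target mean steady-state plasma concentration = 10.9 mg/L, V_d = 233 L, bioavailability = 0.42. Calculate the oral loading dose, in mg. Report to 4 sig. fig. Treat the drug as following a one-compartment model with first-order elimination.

6047 mg

LD = Css × Vd / F = 10.9 × 233 / 0.42 = 6047 mg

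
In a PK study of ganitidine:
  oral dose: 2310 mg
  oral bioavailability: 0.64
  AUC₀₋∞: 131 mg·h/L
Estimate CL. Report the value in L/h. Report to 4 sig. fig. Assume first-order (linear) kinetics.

CL = F·Dose / AUC = 0.64 × 2310 / 131 = 11.29 L/h

11.29 L/h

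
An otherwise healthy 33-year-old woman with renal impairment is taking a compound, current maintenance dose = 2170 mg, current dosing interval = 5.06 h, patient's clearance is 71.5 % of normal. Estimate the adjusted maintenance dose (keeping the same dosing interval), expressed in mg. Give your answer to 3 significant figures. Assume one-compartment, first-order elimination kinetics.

1550 mg

To keep the same average steady-state level, dosing rate must scale with clearance.
CL ratio = 71.5 / 100 = 0.7150
New dose (same interval) = 2170 × 0.7150 = 1552 mg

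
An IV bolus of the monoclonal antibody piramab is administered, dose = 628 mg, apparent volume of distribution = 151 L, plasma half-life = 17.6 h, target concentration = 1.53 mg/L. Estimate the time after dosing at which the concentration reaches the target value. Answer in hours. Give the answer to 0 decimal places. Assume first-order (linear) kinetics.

25 h

C₀ = Dose / Vd = 628.0 / 151 = 4.159 mg/L
k = ln2 / t½ = 0.693147 / 17.6 = 0.03938 h⁻¹
t = ln(C₀ / C) / k = ln(4.159 / 1.53) / 0.03938
  = ln(2.718) / 0.03938 = 0.9999 / 0.03938 = 25.39 h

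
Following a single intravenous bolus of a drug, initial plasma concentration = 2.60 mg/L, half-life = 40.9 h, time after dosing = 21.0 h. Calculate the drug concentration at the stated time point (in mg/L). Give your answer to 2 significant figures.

k = ln2 / t½ = 0.693147 / 40.9 = 0.01695 h⁻¹
C = C₀ · e^(−k·t) = 2.600 × e^(−0.01695 × 21.0)
  = 2.600 × 0.7005 = 1.821 mg/L

1.8 mg/L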